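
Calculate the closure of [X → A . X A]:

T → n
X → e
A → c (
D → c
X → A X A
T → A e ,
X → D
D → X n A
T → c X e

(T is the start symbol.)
To compute CLOSURE, for each item [A → α.Bβ] where B is a non-terminal, add [B → .γ] for all productions B → γ; repeat for the newly added items until nothing changes.

Start with: [X → A . X A]
  [X → A . X A] has the dot before X: add [X → . e], [X → . A X A], [X → . D]
  [X → . A X A] has the dot before A: add [A → . c (]
  [X → . D] has the dot before D: add [D → . c], [D → . X n A]
No further items can be added.

CLOSURE = { [A → . c (], [D → . X n A], [D → . c], [X → . A X A], [X → . D], [X → . e], [X → A . X A] }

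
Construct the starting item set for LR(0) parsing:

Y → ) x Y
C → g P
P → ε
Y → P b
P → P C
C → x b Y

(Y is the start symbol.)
First, augment the grammar with Y' → Y
I₀ = CLOSURE({ [Y' → . Y] }):
  [Y' → . Y] has the dot before Y: add [Y → . ) x Y], [Y → . P b]
  [Y → . P b] has the dot before P: add [P → .], [P → . P C]
No further items can be added.

I₀ = { [P → . P C], [P → .], [Y → . ) x Y], [Y → . P b], [Y' → . Y] }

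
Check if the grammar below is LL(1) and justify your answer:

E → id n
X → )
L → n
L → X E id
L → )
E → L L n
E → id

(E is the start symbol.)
No. Predict set conflict for E: { 'id' }

A grammar is LL(1) if for each non-terminal N with multiple productions, the predict sets of those productions are pairwise disjoint, where PREDICT(N → α) = (FIRST(α) \ {ε}) ∪ (FOLLOW(N) if α ⇒* ε).

Relevant sets:
  FIRST(L) = { ')', 'n' }
  FIRST(X) = { ')' }

For E:
  PREDICT(E → id n) = { 'id' }
  PREDICT(E → L L n) = { ')', 'n' }
  PREDICT(E → id) = { 'id' }
For L:
  PREDICT(L → n) = { 'n' }
  PREDICT(L → X E id) = { ')' }
  PREDICT(L → ')') = { ')' }
X has a single production, so nothing to check there.

Conflict found: Predict set conflict for E: { 'id' }
The grammar is NOT LL(1).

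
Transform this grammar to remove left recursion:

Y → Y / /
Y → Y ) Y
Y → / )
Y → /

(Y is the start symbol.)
Y is directly left-recursive. The standard transformation for
  A → A α₁ | ... | A α_m | β₁ | ... | β_n
is
  A  → β₁ A' | ... | β_n A'
  A' → α₁ A' | ... | α_m A' | ε

Y → / ) becomes Y → / ) Y'
Y → / becomes Y → / Y'
Y → Y / / becomes Y' → / / Y'
Y → Y ) Y becomes Y' → ) Y Y'
Add Y' → ε

Resulting grammar:
Y → / ) Y'
Y → / Y'
Y' → / / Y'
Y' → ) Y Y'
Y' → ε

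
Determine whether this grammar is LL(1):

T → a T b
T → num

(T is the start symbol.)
Yes, the grammar is LL(1).

For T:
  PREDICT(T → a T b) = { 'a' }
  PREDICT(T → num) = { 'num' }

All predict sets are disjoint. The grammar IS LL(1).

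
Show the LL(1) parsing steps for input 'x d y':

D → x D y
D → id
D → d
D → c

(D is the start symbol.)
LL(1) parsing maintains a stack (initially the start symbol over $) and the input. At each step: if the stack top is a terminal, match it against the current input token; if it is a non-terminal N, replace it with the RHS of M[N, lookahead] (the unique production whose predict set contains the lookahead).

Stack is shown with the top on the left.

Stack    Input    Action
------------------------
D $      x d y $  output D → x D y
x D y $  x d y $  match 'x'
D y $    d y $    output D → d
d y $    d y $    match 'd'
y $      y $      match 'y'
$        $        accept

The string is accepted.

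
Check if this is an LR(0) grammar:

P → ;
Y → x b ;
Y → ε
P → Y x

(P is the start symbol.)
Augment with P' → P and build the canonical LR(0) collection (I0 = CLOSURE({[P' → . P]}), then GOTO on every symbol after a dot until no new states appear). It has 8 states:
  I0: { [P → . ;], [P → . Y x], [P' → . P], [Y → . x b ;], [Y → .] }  — shift, reduce
  I1: { [P → ; .] }  — reduce
  I2: { [P' → P .] }  — accept
  I3: { [P → Y . x] }  — shift
  I4: { [Y → x . b ;] }  — shift
  I5: { [Y → x b . ;] }  — shift
  I6: { [Y → x b ; .] }  — reduce
  I7: { [P → Y x .] }  — reduce

Conflict in state I0:
  Shift-reduce conflict between [Y → .] and [P → . ;]
So the grammar is NOT LR(0).

Answer: No. Shift-reduce conflict between [Y → .] and [P → . ;]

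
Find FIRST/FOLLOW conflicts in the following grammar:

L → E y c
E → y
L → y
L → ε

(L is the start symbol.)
Nullable non-terminals: L.
FIRST sets used below: FIRST(E) = { 'y' }

L: nullable alternative(s) L → ε; FOLLOW(L) = { $ }
  L → E y c: FIRST \ {ε} = { 'y' } — disjoint from FOLLOW(L)
  L → y: FIRST \ {ε} = { 'y' } — disjoint from FOLLOW(L)
  L → ε: FIRST \ {ε} = { } — this is the only nullable alternative, skip

E has no nullable alternative, so no FIRST/FOLLOW check is needed there.

No FIRST/FOLLOW conflicts found.

Answer: No FIRST/FOLLOW conflicts.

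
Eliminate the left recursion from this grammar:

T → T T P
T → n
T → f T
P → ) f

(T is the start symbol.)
T → n T'
T → f T T'
T' → T P T'
T' → ε
P → ) f

T is directly left-recursive. The standard transformation for
  A → A α₁ | ... | A α_m | β₁ | ... | β_n
is
  A  → β₁ A' | ... | β_n A'
  A' → α₁ A' | ... | α_m A' | ε

T → n becomes T → n T'
T → f T becomes T → f T T'
T → T T P becomes T' → T P T'
Add T' → ε

Productions for other non-terminals are unchanged:
  P → ) f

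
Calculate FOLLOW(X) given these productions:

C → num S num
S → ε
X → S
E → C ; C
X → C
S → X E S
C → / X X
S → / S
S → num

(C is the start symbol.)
{ $, '/', ';', 'num' }

In S → X E S: X is followed by E S, add FIRST(E S) \ {ε} = { '/', 'num' }
In C → / X X: X is followed by X, add FIRST(X) \ {ε} = { '/', 'num' }
  X is nullable, so also add FOLLOW(C)
In C → / X X: X is at the end, add FOLLOW(C)

The FOLLOW sets referred to above (computed the same way, to a fixed point):
  FOLLOW(C) = { $, '/', ';', 'num' }

Taking the union: FOLLOW(X) = { $, '/', ';', 'num' }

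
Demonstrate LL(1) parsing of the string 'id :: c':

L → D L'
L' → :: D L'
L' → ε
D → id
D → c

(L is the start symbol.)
LL(1) parsing maintains a stack (initially the start symbol over $) and the input. At each step: if the stack top is a terminal, match it against the current input token; if it is a non-terminal N, replace it with the RHS of M[N, lookahead] (the unique production whose predict set contains the lookahead).

Stack is shown with the top on the left.

Stack      Input      Action
----------------------------
L $        id :: c $  output L → D L'
D L' $     id :: c $  output D → id
id L' $    id :: c $  match 'id'
L' $       :: c $     output L' → :: D L'
:: D L' $  :: c $     match '::'
D L' $     c $        output D → c
c L' $     c $        match 'c'
L' $       $          output L' → ε
$          $          accept

The string is accepted.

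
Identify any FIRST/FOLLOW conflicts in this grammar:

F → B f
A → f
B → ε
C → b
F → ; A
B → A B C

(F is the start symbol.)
A FIRST/FOLLOW conflict occurs when a non-terminal N has a nullable alternative N → β (β ⇒* ε) and another alternative N → α with FIRST(α) ∩ FOLLOW(N) ≠ ∅: on such a lookahead the parser cannot decide between expanding α and letting N vanish via β.

Nullable non-terminals: B.
FIRST sets used below: FIRST(A) = { 'f' }

B: nullable alternative(s) B → ε; FOLLOW(B) = { 'b', 'f' }
  B → ε: FIRST \ {ε} = { } — this is the only nullable alternative, skip
  B → A B C: FIRST \ {ε} = { 'f' } — overlaps FOLLOW(B) on { 'f' }: CONFLICT

A, C, F have no nullable alternative, so no FIRST/FOLLOW check is needed there.

So the grammar has 1 FIRST/FOLLOW conflict (marked CONFLICT above).

Answer: Yes. B → A B C with FOLLOW(B) on { 'f' }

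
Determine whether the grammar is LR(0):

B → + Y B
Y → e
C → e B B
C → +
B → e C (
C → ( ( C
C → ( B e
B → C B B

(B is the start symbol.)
A grammar is LR(0) if no state in the canonical LR(0) collection has:
  - both a shift item (dot before a terminal) and a complete item (shift-reduce conflict), or
  - two or more complete items (reduce-reduce conflict; the accept item [B' → B .] counts as a complete item here).

Augment with B' → B and build the canonical LR(0) collection (I0 = CLOSURE({[B' → . B]}), then GOTO on every symbol after a dot until no new states appear). It has 19 states:
  I0: { [B → . + Y B], [B → . C B B], [B → . e C (], [B' → . B], [C → . ( ( C], [C → . ( B e], [C → . +], [C → . e B B] }  — shift
  I1: { [B → . + Y B], [B → . C B B], [B → . e C (], [C → ( . ( C], [C → ( . B e], [C → . ( ( C], [C → . ( B e], [C → . +], [C → . e B B] }  — shift
  I2: { [B → + . Y B], [C → + .], [Y → . e] }  — shift, reduce
  I3: { [B' → B .] }  — accept
  I4: { [B → . + Y B], [B → . C B B], [B → . e C (], [B → C . B B], [C → . ( ( C], [C → . ( B e], [C → . +], [C → . e B B] }  — shift
  I5: { [B → . + Y B], [B → . C B B], [B → . e C (], [B → e . C (], [C → . ( ( C], [C → . ( B e], [C → . +], [C → . e B B], [C → e . B B] }  — shift
  I6: { [B → . + Y B], [B → . C B B], [B → . e C (], [C → . ( ( C], [C → . ( B e], [C → . +], [C → . e B B], [C → e B . B] }  — shift
  I7: { [B → . + Y B], [B → . C B B], [B → . e C (], [B → C . B B], [B → e C . (], [C → . ( ( C], [C → . ( B e], [C → . +], [C → . e B B] }  — shift
  I8: { [B → . + Y B], [B → . C B B], [B → . e C (], [B → e C ( .], [C → ( . ( C], [C → ( . B e], [C → . ( ( C], [C → . ( B e], [C → . +], [C → . e B B] }  — shift, reduce
  I9: { [B → . + Y B], [B → . C B B], [B → . e C (], [B → C B . B], [C → . ( ( C], [C → . ( B e], [C → . +], [C → . e B B] }  — shift
  I10: { [B → C B B .] }  — reduce
  I11: { [B → . + Y B], [B → . C B B], [B → . e C (], [C → ( ( . C], [C → ( . ( C], [C → ( . B e], [C → . ( ( C], [C → . ( B e], [C → . +], [C → . e B B] }  — shift
  I12: { [C → ( B . e] }  — shift
  I13: { [C → ( B e .] }  — reduce
  I14: { [B → . + Y B], [B → . C B B], [B → . e C (], [B → C . B B], [C → ( ( C .], [C → . ( ( C], [C → . ( B e], [C → . +], [C → . e B B] }  — shift, reduce
  I15: { [C → e B B .] }  — reduce
  I16: { [B → + Y . B], [B → . + Y B], [B → . C B B], [B → . e C (], [C → . ( ( C], [C → . ( B e], [C → . +], [C → . e B B] }  — shift
  I17: { [Y → e .] }  — reduce
  I18: { [B → + Y B .] }  — reduce

Conflict in state I2:
  Shift-reduce conflict between [C → + .] and [Y → . e]
So the grammar is NOT LR(0).

Answer: No. Shift-reduce conflict between [C → + .] and [Y → . e]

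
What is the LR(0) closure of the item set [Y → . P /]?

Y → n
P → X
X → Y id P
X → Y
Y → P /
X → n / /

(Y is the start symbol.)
{ [P → . X], [X → . Y id P], [X → . Y], [X → . n / /], [Y → . P /], [Y → . n] }

To compute CLOSURE, for each item [A → α.Bβ] where B is a non-terminal, add [B → .γ] for all productions B → γ; repeat for the newly added items until nothing changes.

Start with: [Y → . P /]
  [Y → . P /] has the dot before P: add [P → . X]
  [P → . X] has the dot before X: add [X → . Y id P], [X → . Y], [X → . n / /]
  [X → . Y id P] has the dot before Y: add [Y → . n]
No further items can be added.

CLOSURE = { [P → . X], [X → . Y id P], [X → . Y], [X → . n / /], [Y → . P /], [Y → . n] }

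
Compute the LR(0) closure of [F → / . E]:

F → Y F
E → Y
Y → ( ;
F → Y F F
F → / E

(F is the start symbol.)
To compute CLOSURE, for each item [A → α.Bβ] where B is a non-terminal, add [B → .γ] for all productions B → γ; repeat for the newly added items until nothing changes.

Start with: [F → / . E]
  [F → / . E] has the dot before E: add [E → . Y]
  [E → . Y] has the dot before Y: add [Y → . ( ;]
No further items can be added.

CLOSURE = { [E → . Y], [F → / . E], [Y → . ( ;] }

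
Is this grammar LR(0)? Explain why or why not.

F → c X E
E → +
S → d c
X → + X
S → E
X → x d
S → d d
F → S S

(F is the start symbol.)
A grammar is LR(0) if no state in the canonical LR(0) collection has:
  - both a shift item (dot before a terminal) and a complete item (shift-reduce conflict), or
  - two or more complete items (reduce-reduce conflict; the accept item [F' → F .] counts as a complete item here).

Augment with F' → F and build the canonical LR(0) collection (I0 = CLOSURE({[F' → . F]}), then GOTO on every symbol after a dot until no new states appear). It has 16 states:
  I0: { [E → . +], [F → . S S], [F → . c X E], [F' → . F], [S → . E], [S → . d c], [S → . d d] }  — shift
  I1: { [E → + .] }  — reduce
  I2: { [S → E .] }  — reduce
  I3: { [F' → F .] }  — accept
  I4: { [E → . +], [F → S . S], [S → . E], [S → . d c], [S → . d d] }  — shift
  I5: { [F → c . X E], [X → . + X], [X → . x d] }  — shift
  I6: { [S → d . c], [S → d . d] }  — shift
  I7: { [S → d c .] }  — reduce
  I8: { [S → d d .] }  — reduce
  I9: { [X → + . X], [X → . + X], [X → . x d] }  — shift
  I10: { [E → . +], [F → c X . E] }  — shift
  I11: { [X → x . d] }  — shift
  I12: { [X → x d .] }  — reduce
  I13: { [F → c X E .] }  — reduce
  I14: { [X → + X .] }  — reduce
  I15: { [F → S S .] }  — reduce

Every state is either a pure shift/goto state or contains exactly one complete item and nothing to shift — no conflicts. The grammar is LR(0).

Answer: Yes, the grammar is LR(0)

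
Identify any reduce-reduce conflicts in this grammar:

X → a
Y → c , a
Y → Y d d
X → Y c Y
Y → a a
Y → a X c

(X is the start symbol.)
Yes — I8: [X → a .] vs [Y → a a .]

A reduce-reduce conflict occurs when an LR(0) state has two complete items [A → α .] and [B → β .] — both call for a reduction, and with no lookahead the parser cannot choose between them.

Augment with X' → X and build the canonical LR(0) collection (I0 = CLOSURE({[X' → . X]}), then GOTO on every symbol after a dot until no new states appear). It has 15 states:
  I0: { [X → . Y c Y], [X → . a], [X' → . X], [Y → . Y d d], [Y → . a X c], [Y → . a a], [Y → . c , a] }  — shift
  I1: { [X' → X .] }  — accept
  I2: { [X → Y . c Y], [Y → Y . d d] }  — shift
  I3: { [X → . Y c Y], [X → . a], [X → a .], [Y → . Y d d], [Y → . a X c], [Y → . a a], [Y → . c , a], [Y → a . X c], [Y → a . a] }  — shift, reduce
  I4: { [Y → c . , a] }  — shift
  I5: { [Y → c , . a] }  — shift
  I6: { [Y → c , a .] }  — reduce
  I7: { [Y → a X . c] }  — shift
  I8: { [X → . Y c Y], [X → . a], [X → a .], [Y → . Y d d], [Y → . a X c], [Y → . a a], [Y → . c , a], [Y → a . X c], [Y → a . a], [Y → a a .] }  — shift, 2 reduces
  I9: { [Y → a X c .] }  — reduce
  I10: { [X → Y c . Y], [Y → . Y d d], [Y → . a X c], [Y → . a a], [Y → . c , a] }  — shift
  I11: { [Y → Y d . d] }  — shift
  I12: { [Y → Y d d .] }  — reduce
  I13: { [X → Y c Y .], [Y → Y . d d] }  — shift, reduce
  I14: { [X → . Y c Y], [X → . a], [Y → . Y d d], [Y → . a X c], [Y → . a a], [Y → . c , a], [Y → a . X c], [Y → a . a] }  — shift

I8 contains complete items [X → a .], [Y → a a .] — reduce-reduce conflict.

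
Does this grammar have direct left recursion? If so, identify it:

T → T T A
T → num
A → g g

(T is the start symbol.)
Direct left recursion occurs when N → N α for some non-terminal N (the right-hand side begins with the left-hand side itself).

T → T T A: LEFT RECURSIVE (starts with T)
T → num: starts with num
A → g g: starts with g

The grammar has direct left recursion on: T.

Answer: Yes, T is left-recursive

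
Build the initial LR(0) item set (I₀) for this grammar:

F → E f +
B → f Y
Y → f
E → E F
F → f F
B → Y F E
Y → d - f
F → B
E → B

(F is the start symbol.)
First, augment the grammar with F' → F
I₀ = CLOSURE({ [F' → . F] }):
  [F' → . F] has the dot before F: add [F → . E f +], [F → . f F], [F → . B]
  [F → . E f +] has the dot before E: add [E → . E F], [E → . B]
  [F → . B] has the dot before B: add [B → . f Y], [B → . Y F E]
  [B → . Y F E] has the dot before Y: add [Y → . f], [Y → . d - f]
No further items can be added.

I₀ = { [B → . Y F E], [B → . f Y], [E → . B], [E → . E F], [F → . B], [F → . E f +], [F → . f F], [F' → . F], [Y → . d - f], [Y → . f] }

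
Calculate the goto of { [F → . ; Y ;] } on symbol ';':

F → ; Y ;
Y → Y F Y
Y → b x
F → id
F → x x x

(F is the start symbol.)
{ [F → ; . Y ;], [Y → . Y F Y], [Y → . b x] }

GOTO(I, ';') = CLOSURE({ [A → αX.β] : [A → α.Xβ] ∈ I, X = ';' })

Items with dot before ';', with the dot advanced:
  [F → . ; Y ;] → [F → ; . Y ;]
Closure of the advanced items:
  [F → ; . Y ;] has the dot before Y: add [Y → . Y F Y], [Y → . b x]

GOTO = { [F → ; . Y ;], [Y → . Y F Y], [Y → . b x] }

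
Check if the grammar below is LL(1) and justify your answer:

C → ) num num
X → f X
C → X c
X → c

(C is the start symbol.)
Yes, the grammar is LL(1).

Relevant sets:
  FIRST(X) = { 'c', 'f' }

For C:
  PREDICT(C → ')' num num) = { ')' }
  PREDICT(C → X c) = { 'c', 'f' }
For X:
  PREDICT(X → f X) = { 'f' }
  PREDICT(X → c) = { 'c' }

All predict sets are disjoint. The grammar IS LL(1).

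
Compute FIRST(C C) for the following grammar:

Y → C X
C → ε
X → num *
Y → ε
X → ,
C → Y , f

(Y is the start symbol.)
{ ',', 'num', ε }

FIRST sets of the non-terminals involved (from the grammar, by fixed-point iteration):
  FIRST(C) = { ',', 'num', ε }

To compute FIRST(C C), process the symbols left to right:
Symbol C is a non-terminal. Add FIRST(C) \ {ε} = { ',', 'num' }
C is nullable (ε ∈ FIRST(C)), continue to the next symbol.
Symbol C is a non-terminal. Add FIRST(C) \ {ε} = { ',', 'num' }
C is nullable (ε ∈ FIRST(C)), continue to the next symbol.
All symbols are nullable, so ε is in the result.
FIRST(C C) = { ',', 'num', ε }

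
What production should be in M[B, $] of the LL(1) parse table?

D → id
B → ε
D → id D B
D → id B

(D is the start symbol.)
B → ε

To find M[B, $], we find productions for B where $ is in the predict set (PREDICT(N → α) = (FIRST(α) \ {ε}) ∪ (FOLLOW(N) if α ⇒* ε)).

Relevant sets:
  FOLLOW(B) = { $ }

B → ε: PREDICT = { $ }
  $ is in predict set, so this production goes in M[B, $]

M[B, $] = B → ε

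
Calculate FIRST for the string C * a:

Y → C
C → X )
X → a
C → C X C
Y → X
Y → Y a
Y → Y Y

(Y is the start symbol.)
FIRST sets of the non-terminals involved (from the grammar, by fixed-point iteration):
  FIRST(C) = { 'a' }

To compute FIRST(C * a), process the symbols left to right:
Symbol C is a non-terminal. Add FIRST(C) \ {ε} = { 'a' }
C is not nullable (ε ∉ FIRST(C)), so stop here.
FIRST(C * a) = { 'a' }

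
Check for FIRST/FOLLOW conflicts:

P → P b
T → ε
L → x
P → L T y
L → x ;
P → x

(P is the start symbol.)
A FIRST/FOLLOW conflict occurs when a non-terminal N has a nullable alternative N → β (β ⇒* ε) and another alternative N → α with FIRST(α) ∩ FOLLOW(N) ≠ ∅: on such a lookahead the parser cannot decide between expanding α and letting N vanish via β.

Nullable non-terminals: T.
T has a nullable alternative but only one production, so nothing to check.

L, P have no nullable alternative, so no FIRST/FOLLOW check is needed there.

No FIRST/FOLLOW conflicts found.

Answer: No FIRST/FOLLOW conflicts.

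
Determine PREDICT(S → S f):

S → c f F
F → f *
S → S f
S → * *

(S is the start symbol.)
{ '*', 'c' }

PREDICT(S → S f) = (FIRST(RHS) \ {ε}) ∪ (FOLLOW(S) if ε ∈ FIRST(RHS), i.e. RHS ⇒* ε)
FIRST(S) = { '*', 'c' }
FIRST(S f) = { '*', 'c' }
ε ∉ FIRST(S f), so FOLLOW(S) is not added.
PREDICT(S → S f) = { '*', 'c' }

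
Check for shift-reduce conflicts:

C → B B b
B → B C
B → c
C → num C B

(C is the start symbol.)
Augment with C' → C and build the canonical LR(0) collection (I0 = CLOSURE({[C' → . C]}), then GOTO on every symbol after a dot until no new states appear). It has 10 states:
  I0: { [B → . B C], [B → . c], [C → . B B b], [C → . num C B], [C' → . C] }  — shift
  I1: { [B → . B C], [B → . c], [B → B . C], [C → . B B b], [C → . num C B], [C → B . B b] }  — shift
  I2: { [C' → C .] }  — accept
  I3: { [B → c .] }  — reduce
  I4: { [B → . B C], [B → . c], [C → . B B b], [C → . num C B], [C → num . C B] }  — shift
  I5: { [B → . B C], [B → . c], [C → num C . B] }  — shift
  I6: { [B → . B C], [B → . c], [B → B . C], [C → . B B b], [C → . num C B], [C → num C B .] }  — shift, reduce
  I7: { [B → B C .] }  — reduce
  I8: { [B → . B C], [B → . c], [B → B . C], [C → . B B b], [C → . num C B], [C → B . B b], [C → B B . b] }  — shift
  I9: { [C → B B b .] }  — reduce

I6 contains reduce item [C → num C B .] and shift items [B → . c], [C → . num C B] — shift-reduce conflict.

Answer: Yes — I6: [C → num C B .] vs [B → . c]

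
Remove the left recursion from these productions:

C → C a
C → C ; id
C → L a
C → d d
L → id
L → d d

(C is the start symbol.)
C is directly left-recursive. The standard transformation for
  A → A α₁ | ... | A α_m | β₁ | ... | β_n
is
  A  → β₁ A' | ... | β_n A'
  A' → α₁ A' | ... | α_m A' | ε

C → L a becomes C → L a C'
C → d d becomes C → d d C'
C → C a becomes C' → a C'
C → C ; id becomes C' → ; id C'
Add C' → ε

Productions for other non-terminals are unchanged:
  L → id
  L → d d

Resulting grammar:
C → L a C'
C → d d C'
C' → a C'
C' → ; id C'
C' → ε
L → id
L → d d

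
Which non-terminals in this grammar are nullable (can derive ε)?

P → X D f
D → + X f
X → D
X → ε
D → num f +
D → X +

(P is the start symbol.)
A non-terminal is nullable if it can derive ε (the empty string): either it has an ε-production, or it has a production whose right-hand side consists entirely of nullable non-terminals.

ε-productions: X → ε
So X is immediately nullable.
No further non-terminal can be added: every production for the remaining non-terminals contains a terminal or a non-nullable non-terminal.
Nullable = { 'X' }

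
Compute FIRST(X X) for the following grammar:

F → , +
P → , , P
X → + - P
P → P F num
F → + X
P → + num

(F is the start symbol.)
FIRST sets of the non-terminals involved (from the grammar, by fixed-point iteration):
  FIRST(X) = { '+' }

To compute FIRST(X X), process the symbols left to right:
Symbol X is a non-terminal. Add FIRST(X) \ {ε} = { '+' }
X is not nullable (ε ∉ FIRST(X)), so stop here.
FIRST(X X) = { '+' }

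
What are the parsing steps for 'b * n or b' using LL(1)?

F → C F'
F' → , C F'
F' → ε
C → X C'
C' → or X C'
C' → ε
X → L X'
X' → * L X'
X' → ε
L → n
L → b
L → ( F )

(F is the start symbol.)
Stack is shown with the top on the left.

Stack           Input         Action
------------------------------------
F $             b * n or b $  output F → C F'
C F' $          b * n or b $  output C → X C'
X C' F' $       b * n or b $  output X → L X'
L X' C' F' $    b * n or b $  output L → b
b X' C' F' $    b * n or b $  match 'b'
X' C' F' $      * n or b $    output X' → * L X'
* L X' C' F' $  * n or b $    match '*'
L X' C' F' $    n or b $      output L → n
n X' C' F' $    n or b $      match 'n'
X' C' F' $      or b $        output X' → ε
C' F' $         or b $        output C' → or X C'
or X C' F' $    or b $        match 'or'
X C' F' $       b $           output X → L X'
L X' C' F' $    b $           output L → b
b X' C' F' $    b $           match 'b'
X' C' F' $      $             output X' → ε
C' F' $         $             output C' → ε
F' $            $             output F' → ε
$               $             accept

The string is accepted.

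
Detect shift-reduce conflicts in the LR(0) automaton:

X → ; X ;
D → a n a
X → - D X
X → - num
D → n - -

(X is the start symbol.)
No shift-reduce conflicts

A shift-reduce conflict occurs when an LR(0) state has both:
  - a complete (reduce) item [A → α .] (dot at the end), and
  - a shift item [B → β . c γ] (dot before a terminal).

Augment with X' → X and build the canonical LR(0) collection (I0 = CLOSURE({[X' → . X]}), then GOTO on every symbol after a dot until no new states appear). It has 15 states:
  I0: { [X → . - D X], [X → . - num], [X → . ; X ;], [X' → . X] }  — shift
  I1: { [D → . a n a], [D → . n - -], [X → - . D X], [X → - . num] }  — shift
  I2: { [X → . - D X], [X → . - num], [X → . ; X ;], [X → ; . X ;] }  — shift
  I3: { [X' → X .] }  — accept
  I4: { [X → ; X . ;] }  — shift
  I5: { [X → ; X ; .] }  — reduce
  I6: { [X → - D . X], [X → . - D X], [X → . - num], [X → . ; X ;] }  — shift
  I7: { [D → a . n a] }  — shift
  I8: { [D → n . - -] }  — shift
  I9: { [X → - num .] }  — reduce
  I10: { [D → n - . -] }  — shift
  I11: { [D → n - - .] }  — reduce
  I12: { [D → a n . a] }  — shift
  I13: { [D → a n a .] }  — reduce
  I14: { [X → - D X .] }  — reduce

No state contains both a complete item and a shift item.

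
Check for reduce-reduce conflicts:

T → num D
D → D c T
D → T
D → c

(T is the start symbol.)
No reduce-reduce conflicts

Augment with T' → T and build the canonical LR(0) collection (I0 = CLOSURE({[T' → . T]}), then GOTO on every symbol after a dot until no new states appear). It has 8 states:
  I0: { [T → . num D], [T' → . T] }  — shift
  I1: { [T' → T .] }  — accept
  I2: { [D → . D c T], [D → . T], [D → . c], [T → . num D], [T → num . D] }  — shift
  I3: { [D → D . c T], [T → num D .] }  — shift, reduce
  I4: { [D → T .] }  — reduce
  I5: { [D → c .] }  — reduce
  I6: { [D → D c . T], [T → . num D] }  — shift
  I7: { [D → D c T .] }  — reduce

No state contains more than one complete item.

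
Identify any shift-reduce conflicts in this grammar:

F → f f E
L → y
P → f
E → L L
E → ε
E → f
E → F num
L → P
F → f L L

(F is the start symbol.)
Yes — I5: [E → .] vs [E → . f]; I10: [E → f .] vs [F → f . f E]

Augment with F' → F and build the canonical LR(0) collection (I0 = CLOSURE({[F' → . F]}), then GOTO on every symbol after a dot until no new states appear). It has 15 states:
  I0: { [F → . f L L], [F → . f f E], [F' → . F] }  — shift
  I1: { [F' → F .] }  — accept
  I2: { [F → f . L L], [F → f . f E], [L → . P], [L → . y], [P → . f] }  — shift
  I3: { [F → f L . L], [L → . P], [L → . y], [P → . f] }  — shift
  I4: { [L → P .] }  — reduce
  I5: { [E → . F num], [E → . L L], [E → . f], [E → .], [F → . f L L], [F → . f f E], [F → f f . E], [L → . P], [L → . y], [P → . f], [P → f .] }  — shift, 2 reduces
  I6: { [L → y .] }  — reduce
  I7: { [F → f f E .] }  — reduce
  I8: { [E → F . num] }  — shift
  I9: { [E → L . L], [L → . P], [L → . y], [P → . f] }  — shift
  I10: { [E → f .], [F → f . L L], [F → f . f E], [L → . P], [L → . y], [P → . f], [P → f .] }  — shift, 2 reduces
  I11: { [E → L L .] }  — reduce
  I12: { [P → f .] }  — reduce
  I13: { [E → F num .] }  — reduce
  I14: { [F → f L L .] }  — reduce

I5 contains reduce items [E → .], [P → f .] and shift items [E → . f], [F → . f L L], [F → . f f E], [L → . y], [P → . f] — shift-reduce conflict.
I10 contains reduce items [E → f .], [P → f .] and shift items [F → f . f E], [L → . y], [P → . f] — shift-reduce conflict.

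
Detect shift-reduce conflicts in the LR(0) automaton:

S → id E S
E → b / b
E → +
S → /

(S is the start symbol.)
No shift-reduce conflicts

A shift-reduce conflict occurs when an LR(0) state has both:
  - a complete (reduce) item [A → α .] (dot at the end), and
  - a shift item [B → β . c γ] (dot before a terminal).

Augment with S' → S and build the canonical LR(0) collection (I0 = CLOSURE({[S' → . S]}), then GOTO on every symbol after a dot until no new states appear). It has 10 states:
  I0: { [S → . /], [S → . id E S], [S' → . S] }  — shift
  I1: { [S → / .] }  — reduce
  I2: { [S' → S .] }  — accept
  I3: { [E → . +], [E → . b / b], [S → id . E S] }  — shift
  I4: { [E → + .] }  — reduce
  I5: { [S → . /], [S → . id E S], [S → id E . S] }  — shift
  I6: { [E → b . / b] }  — shift
  I7: { [E → b / . b] }  — shift
  I8: { [E → b / b .] }  — reduce
  I9: { [S → id E S .] }  — reduce

No state contains both a complete item and a shift item.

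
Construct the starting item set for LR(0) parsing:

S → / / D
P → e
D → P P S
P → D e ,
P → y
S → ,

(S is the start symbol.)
First, augment the grammar with S' → S
I₀ = CLOSURE({ [S' → . S] }):
  [S' → . S] has the dot before S: add [S → . / / D], [S → . ,]
No further items can be added.

I₀ = { [S → . ,], [S → . / / D], [S' → . S] }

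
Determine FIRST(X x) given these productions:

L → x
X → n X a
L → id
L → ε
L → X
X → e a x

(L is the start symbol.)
{ 'e', 'n' }

FIRST sets of the non-terminals involved (from the grammar, by fixed-point iteration):
  FIRST(X) = { 'e', 'n' }

To compute FIRST(X x), process the symbols left to right:
Symbol X is a non-terminal. Add FIRST(X) \ {ε} = { 'e', 'n' }
X is not nullable (ε ∉ FIRST(X)), so stop here.
FIRST(X x) = { 'e', 'n' }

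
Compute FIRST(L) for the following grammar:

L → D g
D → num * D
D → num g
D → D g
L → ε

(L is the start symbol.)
{ 'num', ε }

FIRST sets of the other non-terminals involved (by the same procedure, iterated to a fixed point):
  FIRST(D) = { 'num' }

From L → D g:
  - D is a non-terminal: add FIRST(D) \ {ε} = { 'num' }
    D is not nullable, so stop
From L → ε:
  - ε-production, so ε ∈ FIRST(L)

Collecting: FIRST(L) = { 'num', ε }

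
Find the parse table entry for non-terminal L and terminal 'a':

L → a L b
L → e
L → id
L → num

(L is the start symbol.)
L → a L b

To find M[L, 'a'], we find productions for L where 'a' is in the predict set (PREDICT(N → α) = (FIRST(α) \ {ε}) ∪ (FOLLOW(N) if α ⇒* ε)).

L → a L b: PREDICT = { 'a' }
  'a' is in predict set, so this production goes in M[L, 'a']
L → e: PREDICT = { 'e' }
L → id: PREDICT = { 'id' }
L → num: PREDICT = { 'num' }

M[L, 'a'] = L → a L b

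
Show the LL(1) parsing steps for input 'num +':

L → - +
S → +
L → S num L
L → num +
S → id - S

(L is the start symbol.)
Stack is shown with the top on the left.

Stack    Input    Action
------------------------
L $      num + $  output L → num +
num + $  num + $  match 'num'
+ $      + $      match '+'
$        $        accept

The string is accepted.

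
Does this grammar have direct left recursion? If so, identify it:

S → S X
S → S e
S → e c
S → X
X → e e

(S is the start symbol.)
Yes, S is left-recursive

Direct left recursion occurs when N → N α for some non-terminal N (the right-hand side begins with the left-hand side itself).

S → S X: LEFT RECURSIVE (starts with S)
S → S e: LEFT RECURSIVE (starts with S)
S → e c: starts with e
S → X: starts with X
X → e e: starts with e

The grammar has direct left recursion on: S.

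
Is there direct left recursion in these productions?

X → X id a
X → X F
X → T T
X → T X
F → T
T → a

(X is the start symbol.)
Yes, X is left-recursive

X → X id a: LEFT RECURSIVE (starts with X)
X → X F: LEFT RECURSIVE (starts with X)
X → T T: starts with T
X → T X: starts with T
F → T: starts with T
T → a: starts with a

The grammar has direct left recursion on: X.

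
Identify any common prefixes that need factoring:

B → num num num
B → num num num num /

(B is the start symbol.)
Left-factoring is needed when two productions for the same non-terminal
share a common prefix on the right-hand side.

Productions for B:
  B → num num num
  B → num num num num /

Found common prefix 'num num num' in productions for B

Answer: Yes, B has productions with common prefix 'num num num'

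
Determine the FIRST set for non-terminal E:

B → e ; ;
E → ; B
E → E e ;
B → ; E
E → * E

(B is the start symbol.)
{ '*', ';' }

To compute FIRST(E), examine every production with E on the left-hand side, reading each right-hand side left to right until a non-nullable symbol is reached.

From E → ; B:
  - ';' is a terminal: add ';' and stop
From E → E e ;:
  - E is the symbol being defined: contributes nothing new
    E is not nullable, so stop
From E → * E:
  - '*' is a terminal: add '*' and stop

Collecting: FIRST(E) = { '*', ';' }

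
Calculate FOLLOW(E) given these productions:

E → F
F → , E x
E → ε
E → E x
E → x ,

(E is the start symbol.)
{ $, 'x' }

To compute FOLLOW(E), find every occurrence of E on a right-hand side N → α E β: add FIRST(β) \ {ε}, and if β is empty or nullable also add FOLLOW(N). Iterate to a fixed point.

E is the start symbol, so $ ∈ FOLLOW(E).
In F → , E x: E is followed by x, add FIRST(x) \ {ε} = { 'x' }
In E → E x: E is followed by x, add FIRST(x) \ {ε} = { 'x' }

Taking the union: FOLLOW(E) = { $, 'x' }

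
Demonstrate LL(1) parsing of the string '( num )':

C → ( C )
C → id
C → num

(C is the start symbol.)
LL(1) parsing maintains a stack (initially the start symbol over $) and the input. At each step: if the stack top is a terminal, match it against the current input token; if it is a non-terminal N, replace it with the RHS of M[N, lookahead] (the unique production whose predict set contains the lookahead).

Stack is shown with the top on the left.

Stack    Input      Action
--------------------------
C $      ( num ) $  output C → ( C )
( C ) $  ( num ) $  match '('
C ) $    num ) $    output C → num
num ) $  num ) $    match 'num'
) $      ) $        match ')'
$        $          accept

The string is accepted.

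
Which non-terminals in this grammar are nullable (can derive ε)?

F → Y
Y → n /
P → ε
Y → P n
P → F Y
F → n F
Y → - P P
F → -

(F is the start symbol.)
A non-terminal is nullable if it can derive ε (the empty string): either it has an ε-production, or it has a production whose right-hand side consists entirely of nullable non-terminals.

ε-productions: P → ε
So P is immediately nullable.
No further non-terminal can be added: every production for the remaining non-terminals contains a terminal or a non-nullable non-terminal.
Nullable = { 'P' }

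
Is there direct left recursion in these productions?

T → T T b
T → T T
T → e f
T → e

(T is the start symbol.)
T → T T b: LEFT RECURSIVE (starts with T)
T → T T: LEFT RECURSIVE (starts with T)
T → e f: starts with e
T → e: starts with e

The grammar has direct left recursion on: T.

Answer: Yes, T is left-recursive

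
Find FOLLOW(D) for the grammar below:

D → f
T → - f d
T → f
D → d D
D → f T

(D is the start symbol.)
{ $ }

D is the start symbol, so $ ∈ FOLLOW(D).
In D → d D: D is at the end; this adds FOLLOW(D) to itself — nothing new

Taking the union: FOLLOW(D) = { $ }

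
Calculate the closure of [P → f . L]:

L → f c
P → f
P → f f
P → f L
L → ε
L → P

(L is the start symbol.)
{ [L → . P], [L → . f c], [L → .], [P → . f L], [P → . f f], [P → . f], [P → f . L] }

To compute CLOSURE, for each item [A → α.Bβ] where B is a non-terminal, add [B → .γ] for all productions B → γ; repeat for the newly added items until nothing changes.

Start with: [P → f . L]
  [P → f . L] has the dot before L: add [L → . f c], [L → .], [L → . P]
  [L → . P] has the dot before P: add [P → . f], [P → . f f], [P → . f L]
No further items can be added.

CLOSURE = { [L → . P], [L → . f c], [L → .], [P → . f L], [P → . f f], [P → . f], [P → f . L] }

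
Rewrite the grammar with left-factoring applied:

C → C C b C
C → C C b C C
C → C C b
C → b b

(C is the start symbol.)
C → C C b C'
C' → C C''
C'' → ε
C'' → C
C' → ε
C → b b

Left-factoring transforms A → αβ₁ | αβ₂ into A → αA' and A' → β₁ | β₂
(α is the longest common prefix among the alternatives). Repeat until
no nonterminal has two alternatives with a common prefix.

Round 1: C has alternatives sharing prefix 'C C b'. Introduce C': C → C C b C'
  Add: C' → C
  Add: C' → C C
  Add: C' → ε

Round 2: C' has alternatives sharing prefix 'C'. Introduce C'': C' → C C''
  Add: C'' → ε
  Add: C'' → C

No remaining common prefixes — done.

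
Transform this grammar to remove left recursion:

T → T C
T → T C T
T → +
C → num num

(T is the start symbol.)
T is directly left-recursive. The standard transformation for
  A → A α₁ | ... | A α_m | β₁ | ... | β_n
is
  A  → β₁ A' | ... | β_n A'
  A' → α₁ A' | ... | α_m A' | ε

T → + becomes T → + T'
T → T C becomes T' → C T'
T → T C T becomes T' → C T T'
Add T' → ε

Productions for other non-terminals are unchanged:
  C → num num

Resulting grammar:
T → + T'
T' → C T'
T' → C T T'
T' → ε
C → num num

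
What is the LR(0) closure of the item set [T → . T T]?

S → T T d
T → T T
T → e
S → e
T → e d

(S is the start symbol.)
{ [T → . T T], [T → . e d], [T → . e] }

To compute CLOSURE, for each item [A → α.Bβ] where B is a non-terminal, add [B → .γ] for all productions B → γ; repeat for the newly added items until nothing changes.

Start with: [T → . T T]
  [T → . T T] has the dot before T: add [T → . e], [T → . e d]
No further items can be added.

CLOSURE = { [T → . T T], [T → . e d], [T → . e] }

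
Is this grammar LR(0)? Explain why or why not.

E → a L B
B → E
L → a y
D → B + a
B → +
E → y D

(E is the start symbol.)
A grammar is LR(0) if no state in the canonical LR(0) collection has:
  - both a shift item (dot before a terminal) and a complete item (shift-reduce conflict), or
  - two or more complete items (reduce-reduce conflict; the accept item [E' → E .] counts as a complete item here).

Augment with E' → E and build the canonical LR(0) collection (I0 = CLOSURE({[E' → . E]}), then GOTO on every symbol after a dot until no new states appear). It has 14 states:
  I0: { [E → . a L B], [E → . y D], [E' → . E] }  — shift
  I1: { [E' → E .] }  — accept
  I2: { [E → a . L B], [L → . a y] }  — shift
  I3: { [B → . +], [B → . E], [D → . B + a], [E → . a L B], [E → . y D], [E → y . D] }  — shift
  I4: { [B → + .] }  — reduce
  I5: { [D → B . + a] }  — shift
  I6: { [E → y D .] }  — reduce
  I7: { [B → E .] }  — reduce
  I8: { [D → B + . a] }  — shift
  I9: { [D → B + a .] }  — reduce
  I10: { [B → . +], [B → . E], [E → . a L B], [E → . y D], [E → a L . B] }  — shift
  I11: { [L → a . y] }  — shift
  I12: { [L → a y .] }  — reduce
  I13: { [E → a L B .] }  — reduce

Every state is either a pure shift/goto state or contains exactly one complete item and nothing to shift — no conflicts. The grammar is LR(0).

Answer: Yes, the grammar is LR(0)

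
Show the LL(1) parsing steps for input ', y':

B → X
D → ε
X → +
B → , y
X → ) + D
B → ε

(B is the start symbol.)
Stack is shown with the top on the left.

Stack  Input  Action
--------------------
B $    , y $  output B → , y
, y $  , y $  match ','
y $    y $    match 'y'
$      $      accept

The string is accepted.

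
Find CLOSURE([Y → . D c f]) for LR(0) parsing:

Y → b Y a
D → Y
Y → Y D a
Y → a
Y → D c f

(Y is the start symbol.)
Start with: [Y → . D c f]
  [Y → . D c f] has the dot before D: add [D → . Y]
  [D → . Y] has the dot before Y: add [Y → . b Y a], [Y → . Y D a], [Y → . a]
No further items can be added.

CLOSURE = { [D → . Y], [Y → . D c f], [Y → . Y D a], [Y → . a], [Y → . b Y a] }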